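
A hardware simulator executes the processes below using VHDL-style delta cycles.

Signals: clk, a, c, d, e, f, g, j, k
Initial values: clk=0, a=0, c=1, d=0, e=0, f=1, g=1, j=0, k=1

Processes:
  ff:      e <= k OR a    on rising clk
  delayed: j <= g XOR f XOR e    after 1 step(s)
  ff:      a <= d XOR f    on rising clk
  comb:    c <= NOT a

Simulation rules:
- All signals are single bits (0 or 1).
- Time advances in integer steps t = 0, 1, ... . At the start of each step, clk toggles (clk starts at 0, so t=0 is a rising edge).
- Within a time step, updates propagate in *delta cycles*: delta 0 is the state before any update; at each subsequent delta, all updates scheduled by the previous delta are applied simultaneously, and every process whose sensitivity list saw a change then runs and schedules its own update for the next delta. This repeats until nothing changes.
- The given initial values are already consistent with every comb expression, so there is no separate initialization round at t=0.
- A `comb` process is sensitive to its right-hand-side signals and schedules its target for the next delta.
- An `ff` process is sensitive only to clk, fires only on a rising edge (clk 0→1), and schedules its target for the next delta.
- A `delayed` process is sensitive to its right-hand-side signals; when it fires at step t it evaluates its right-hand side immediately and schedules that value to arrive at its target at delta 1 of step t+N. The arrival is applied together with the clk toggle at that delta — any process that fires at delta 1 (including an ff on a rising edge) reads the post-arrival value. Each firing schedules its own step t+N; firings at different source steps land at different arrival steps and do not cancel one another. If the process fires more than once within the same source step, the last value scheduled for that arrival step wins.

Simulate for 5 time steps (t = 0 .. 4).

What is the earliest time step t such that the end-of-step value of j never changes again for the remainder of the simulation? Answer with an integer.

t0.Δ0 j=0 f=1 g=1 c=1 e=0 k=1 a=0 clk=0 d=0
t0.Δ1 j=0 f=1 g=1 c=1 e=0 k=1 a=0 clk=1 d=0
t0.Δ2 j=0 f=1 g=1 c=1 e=1 k=1 a=1 clk=1 d=0
t0.Δ3 j=0 f=1 g=1 c=0 e=1 k=1 a=1 clk=1 d=0
t1.Δ0 j=0 f=1 g=1 c=0 e=1 k=1 a=1 clk=1 d=0
t1.Δ1 j=1 f=1 g=1 c=0 e=1 k=1 a=1 clk=0 d=0
t2.Δ0 j=1 f=1 g=1 c=0 e=1 k=1 a=1 clk=0 d=0
t2.Δ1 j=1 f=1 g=1 c=0 e=1 k=1 a=1 clk=1 d=0
t3.Δ0 j=1 f=1 g=1 c=0 e=1 k=1 a=1 clk=1 d=0
t3.Δ1 j=1 f=1 g=1 c=0 e=1 k=1 a=1 clk=0 d=0
t4.Δ0 j=1 f=1 g=1 c=0 e=1 k=1 a=1 clk=0 d=0
t4.Δ1 j=1 f=1 g=1 c=0 e=1 k=1 a=1 clk=1 d=0

1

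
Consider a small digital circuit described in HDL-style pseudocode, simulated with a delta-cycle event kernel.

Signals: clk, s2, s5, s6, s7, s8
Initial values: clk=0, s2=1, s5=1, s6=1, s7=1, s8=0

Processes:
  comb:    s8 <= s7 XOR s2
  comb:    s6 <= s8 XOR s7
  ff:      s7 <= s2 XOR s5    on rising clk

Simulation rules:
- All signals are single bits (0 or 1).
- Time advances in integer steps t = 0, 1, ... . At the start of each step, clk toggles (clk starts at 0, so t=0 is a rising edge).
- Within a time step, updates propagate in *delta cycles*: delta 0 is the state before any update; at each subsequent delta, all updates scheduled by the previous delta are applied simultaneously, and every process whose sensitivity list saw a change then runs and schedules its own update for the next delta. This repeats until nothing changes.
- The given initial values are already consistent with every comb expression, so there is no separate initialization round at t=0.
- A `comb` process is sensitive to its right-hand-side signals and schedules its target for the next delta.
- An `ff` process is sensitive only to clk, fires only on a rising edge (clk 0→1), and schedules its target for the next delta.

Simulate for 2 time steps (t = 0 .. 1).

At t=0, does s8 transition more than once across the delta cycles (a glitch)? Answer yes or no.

no

[bits: s6,clk,s7,s5,s2,s8]
t=0: Δ0=101110 Δ1=111110 Δ2=110110 Δ3=010111 Δ4=110111 | 4Δ
t=1: Δ0=110111 Δ1=100111 | 1Δ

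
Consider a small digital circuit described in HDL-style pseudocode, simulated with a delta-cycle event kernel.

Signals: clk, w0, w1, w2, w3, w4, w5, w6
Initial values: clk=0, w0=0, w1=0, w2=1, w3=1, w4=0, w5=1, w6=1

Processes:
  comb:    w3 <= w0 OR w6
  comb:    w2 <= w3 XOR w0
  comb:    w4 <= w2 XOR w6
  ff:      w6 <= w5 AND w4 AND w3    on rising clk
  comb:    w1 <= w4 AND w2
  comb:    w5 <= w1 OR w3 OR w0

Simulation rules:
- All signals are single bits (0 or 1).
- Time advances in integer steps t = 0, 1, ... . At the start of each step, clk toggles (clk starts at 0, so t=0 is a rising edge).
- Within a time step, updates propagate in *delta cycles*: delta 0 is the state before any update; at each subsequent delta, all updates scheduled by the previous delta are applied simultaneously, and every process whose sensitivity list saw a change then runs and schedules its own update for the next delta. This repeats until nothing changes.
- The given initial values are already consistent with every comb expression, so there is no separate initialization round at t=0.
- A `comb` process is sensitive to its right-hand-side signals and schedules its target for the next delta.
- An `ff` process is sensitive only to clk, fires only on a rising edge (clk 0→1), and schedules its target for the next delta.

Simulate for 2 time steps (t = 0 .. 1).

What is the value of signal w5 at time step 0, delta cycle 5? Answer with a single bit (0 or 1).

1

t=0 Δ0: w4=0 clk=0 w3=1 w5=1 w6=1 w1=0 w2=1 w0=0
  Δ1: clk:0→1
  Δ2: w6:1→0
  Δ3: w4:0→1, w3:1→0
  Δ4: w5:1→0, w1:0→1, w2:1→0
  Δ5: w4:1→0, w5:0→1, w1:1→0
  Δ6: w5:1→0
  (6Δ to stable)
t=1 Δ0: w4=0 clk=1 w3=0 w5=0 w6=0 w1=0 w2=0 w0=0
  Δ1: clk:1→0
  (1Δ to stable)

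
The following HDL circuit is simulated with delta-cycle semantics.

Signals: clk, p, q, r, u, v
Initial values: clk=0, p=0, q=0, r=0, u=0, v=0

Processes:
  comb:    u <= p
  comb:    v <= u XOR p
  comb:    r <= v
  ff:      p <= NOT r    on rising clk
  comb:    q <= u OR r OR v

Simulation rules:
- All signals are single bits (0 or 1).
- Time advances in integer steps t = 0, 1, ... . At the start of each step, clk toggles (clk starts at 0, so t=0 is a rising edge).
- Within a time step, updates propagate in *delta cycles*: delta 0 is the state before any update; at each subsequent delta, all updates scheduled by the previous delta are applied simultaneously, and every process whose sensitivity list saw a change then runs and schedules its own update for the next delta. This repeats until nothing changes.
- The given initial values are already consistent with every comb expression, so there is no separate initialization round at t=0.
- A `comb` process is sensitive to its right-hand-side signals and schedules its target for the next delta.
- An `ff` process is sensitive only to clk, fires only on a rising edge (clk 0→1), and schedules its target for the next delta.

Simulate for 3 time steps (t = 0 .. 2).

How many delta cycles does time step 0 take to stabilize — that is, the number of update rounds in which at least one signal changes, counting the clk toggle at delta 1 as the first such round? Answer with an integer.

t0.Δ0 u=0 clk=0 q=0 r=0 v=0 p=0
t0.Δ1 u=0 clk=1 q=0 r=0 v=0 p=0
t0.Δ2 u=0 clk=1 q=0 r=0 v=0 p=1
t0.Δ3 u=1 clk=1 q=0 r=0 v=1 p=1
t0.Δ4 u=1 clk=1 q=1 r=1 v=0 p=1
t0.Δ5 u=1 clk=1 q=1 r=0 v=0 p=1
t1.Δ0 u=1 clk=1 q=1 r=0 v=0 p=1
t1.Δ1 u=1 clk=0 q=1 r=0 v=0 p=1
t2.Δ0 u=1 clk=0 q=1 r=0 v=0 p=1
t2.Δ1 u=1 clk=1 q=1 r=0 v=0 p=1

5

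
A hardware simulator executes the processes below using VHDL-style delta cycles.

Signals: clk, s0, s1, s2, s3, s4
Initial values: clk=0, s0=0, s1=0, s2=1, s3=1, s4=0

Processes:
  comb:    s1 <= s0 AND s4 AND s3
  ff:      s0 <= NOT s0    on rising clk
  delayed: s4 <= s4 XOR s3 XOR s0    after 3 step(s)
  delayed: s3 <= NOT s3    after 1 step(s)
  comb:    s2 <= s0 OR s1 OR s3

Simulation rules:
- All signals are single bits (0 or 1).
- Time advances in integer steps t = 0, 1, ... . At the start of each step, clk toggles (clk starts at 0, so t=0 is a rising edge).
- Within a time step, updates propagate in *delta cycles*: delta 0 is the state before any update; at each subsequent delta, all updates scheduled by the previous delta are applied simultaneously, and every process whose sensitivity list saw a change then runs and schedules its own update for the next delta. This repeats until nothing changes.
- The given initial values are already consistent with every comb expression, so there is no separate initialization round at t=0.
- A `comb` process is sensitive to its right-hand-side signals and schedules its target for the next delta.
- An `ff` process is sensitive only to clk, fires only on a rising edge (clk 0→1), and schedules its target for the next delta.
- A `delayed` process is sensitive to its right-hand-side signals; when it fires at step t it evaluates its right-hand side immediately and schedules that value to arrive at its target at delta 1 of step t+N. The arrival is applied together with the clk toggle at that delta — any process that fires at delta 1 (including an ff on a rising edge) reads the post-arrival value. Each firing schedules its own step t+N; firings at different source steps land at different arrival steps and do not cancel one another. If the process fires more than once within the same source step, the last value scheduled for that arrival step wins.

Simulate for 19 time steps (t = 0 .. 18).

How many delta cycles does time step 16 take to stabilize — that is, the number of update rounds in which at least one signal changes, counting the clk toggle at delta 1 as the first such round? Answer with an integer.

2

[bits: s0,s2,s4,clk,s1,s3]
t=0: Δ0=010001 Δ1=010101 Δ2=110101 | 2Δ
t=1: Δ0=110101 Δ1=110001 | 1Δ
t=2: Δ0=110001 Δ1=110101 Δ2=010101 | 2Δ
t=3: Δ0=010101 Δ1=010001 | 1Δ
t=4: Δ0=010001 Δ1=010101 Δ2=110101 | 2Δ
t=5: Δ0=110101 Δ1=111001 Δ2=111011 | 2Δ
t=6: Δ0=111011 Δ1=111111 Δ2=011111 Δ3=011101 | 3Δ
t=7: Δ0=011101 Δ1=010001 | 1Δ
t=8: Δ0=010001 Δ1=011101 Δ2=111101 Δ3=111111 | 3Δ
t=9: Δ0=111111 Δ1=110011 Δ2=110001 | 2Δ
t=10: Δ0=110001 Δ1=111101 Δ2=011111 Δ3=011101 | 3Δ
t=11: Δ0=011101 Δ1=011001 | 1Δ
t=12: Δ0=011001 Δ1=010101 Δ2=110101 | 2Δ
t=13: Δ0=110101 Δ1=110001 | 1Δ
t=14: Δ0=110001 Δ1=110101 Δ2=010101 | 2Δ
t=15: Δ0=010101 Δ1=010001 | 1Δ
t=16: Δ0=010001 Δ1=010101 Δ2=110101 | 2Δ
t=17: Δ0=110101 Δ1=111001 Δ2=111011 | 2Δ
t=18: Δ0=111011 Δ1=111111 Δ2=011111 Δ3=011101 | 3Δ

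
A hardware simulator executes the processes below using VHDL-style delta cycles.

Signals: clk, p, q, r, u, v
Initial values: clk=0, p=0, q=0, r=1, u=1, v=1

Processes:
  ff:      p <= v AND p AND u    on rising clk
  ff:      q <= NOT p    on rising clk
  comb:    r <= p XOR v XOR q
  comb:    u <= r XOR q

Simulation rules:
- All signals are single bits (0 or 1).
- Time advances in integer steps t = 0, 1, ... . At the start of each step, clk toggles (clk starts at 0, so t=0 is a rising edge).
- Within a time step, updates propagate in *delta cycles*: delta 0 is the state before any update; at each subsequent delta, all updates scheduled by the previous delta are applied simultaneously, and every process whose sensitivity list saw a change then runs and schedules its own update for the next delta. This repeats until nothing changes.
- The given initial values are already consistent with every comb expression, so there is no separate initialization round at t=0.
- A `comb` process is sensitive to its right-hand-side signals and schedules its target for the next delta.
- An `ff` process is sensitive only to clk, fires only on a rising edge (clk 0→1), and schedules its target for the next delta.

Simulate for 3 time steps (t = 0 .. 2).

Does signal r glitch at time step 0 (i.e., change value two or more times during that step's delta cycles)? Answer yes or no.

t0.Δ0 u=1 v=1 q=0 p=0 r=1 clk=0
t0.Δ1 u=1 v=1 q=0 p=0 r=1 clk=1
t0.Δ2 u=1 v=1 q=1 p=0 r=1 clk=1
t0.Δ3 u=0 v=1 q=1 p=0 r=0 clk=1
t0.Δ4 u=1 v=1 q=1 p=0 r=0 clk=1
t1.Δ0 u=1 v=1 q=1 p=0 r=0 clk=1
t1.Δ1 u=1 v=1 q=1 p=0 r=0 clk=0
t2.Δ0 u=1 v=1 q=1 p=0 r=0 clk=0
t2.Δ1 u=1 v=1 q=1 p=0 r=0 clk=1

no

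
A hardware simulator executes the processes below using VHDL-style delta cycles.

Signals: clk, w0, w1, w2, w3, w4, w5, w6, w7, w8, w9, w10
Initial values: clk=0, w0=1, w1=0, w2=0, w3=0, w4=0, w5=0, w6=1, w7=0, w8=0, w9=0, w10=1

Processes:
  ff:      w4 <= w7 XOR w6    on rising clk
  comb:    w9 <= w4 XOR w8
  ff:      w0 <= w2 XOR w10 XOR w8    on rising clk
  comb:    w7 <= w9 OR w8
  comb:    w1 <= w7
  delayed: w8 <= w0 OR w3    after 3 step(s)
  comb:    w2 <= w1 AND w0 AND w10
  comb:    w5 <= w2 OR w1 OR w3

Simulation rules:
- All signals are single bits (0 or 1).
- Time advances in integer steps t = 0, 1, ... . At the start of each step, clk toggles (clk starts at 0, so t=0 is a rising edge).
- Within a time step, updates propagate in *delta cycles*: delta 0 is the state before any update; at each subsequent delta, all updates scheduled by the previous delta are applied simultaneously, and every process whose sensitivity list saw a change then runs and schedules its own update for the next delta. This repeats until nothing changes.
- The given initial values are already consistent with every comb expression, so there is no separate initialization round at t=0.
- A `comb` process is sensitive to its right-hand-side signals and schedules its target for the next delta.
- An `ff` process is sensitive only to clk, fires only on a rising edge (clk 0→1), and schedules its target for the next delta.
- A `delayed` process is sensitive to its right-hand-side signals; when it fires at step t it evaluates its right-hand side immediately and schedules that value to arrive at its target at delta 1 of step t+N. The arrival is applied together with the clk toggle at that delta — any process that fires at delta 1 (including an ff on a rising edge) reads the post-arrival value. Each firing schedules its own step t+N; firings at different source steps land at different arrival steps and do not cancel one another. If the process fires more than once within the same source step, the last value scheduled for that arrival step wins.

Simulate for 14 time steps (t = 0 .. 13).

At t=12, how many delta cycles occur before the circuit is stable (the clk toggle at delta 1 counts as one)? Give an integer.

[bits: w4,w6,w3,w0,w7,w8,w2,w10,w1,w5,clk,w9]
t=0: Δ0=010100010000 Δ1=010100010010 Δ2=110100010010 Δ3=110100010011 Δ4=110110010011 Δ5=110110011011 Δ6=110110111111 | 6Δ
t=1: Δ0=110110111111 Δ1=110110111101 | 1Δ
t=2: Δ0=110110111101 Δ1=110110111111 Δ2=010010111111 Δ3=010010011110 Δ4=010000011110 Δ5=010000010110 Δ6=010000010010 | 6Δ
t=3: Δ0=010000010010 Δ1=010000010000 | 1Δ
t=4: Δ0=010000010000 Δ1=010000010010 Δ2=110100010010 Δ3=110100010011 Δ4=110110010011 Δ5=110110011011 Δ6=110110111111 | 6Δ
t=5: Δ0=110110111111 Δ1=110110111101 | 1Δ
t=6: Δ0=110110111101 Δ1=110110111111 Δ2=010010111111 Δ3=010010011110 Δ4=010000011110 Δ5=010000010110 Δ6=010000010010 | 6Δ
t=7: Δ0=010000010010 Δ1=010001010000 Δ2=010011010001 Δ3=010011011001 Δ4=010011011101 | 4Δ
t=8: Δ0=010011011101 Δ1=010011011111 | 1Δ
t=9: Δ0=010011011111 Δ1=010010011101 Δ2=010010011100 Δ3=010000011100 Δ4=010000010100 Δ5=010000010000 | 5Δ
t=10: Δ0=010000010000 Δ1=010000010010 Δ2=110100010010 Δ3=110100010011 Δ4=110110010011 Δ5=110110011011 Δ6=110110111111 | 6Δ
t=11: Δ0=110110111111 Δ1=110110111101 | 1Δ
t=12: Δ0=110110111101 Δ1=110110111111 Δ2=010010111111 Δ3=010010011110 Δ4=010000011110 Δ5=010000010110 Δ6=010000010010 | 6Δ
t=13: Δ0=010000010010 Δ1=010001010000 Δ2=010011010001 Δ3=010011011001 Δ4=010011011101 | 4Δ

6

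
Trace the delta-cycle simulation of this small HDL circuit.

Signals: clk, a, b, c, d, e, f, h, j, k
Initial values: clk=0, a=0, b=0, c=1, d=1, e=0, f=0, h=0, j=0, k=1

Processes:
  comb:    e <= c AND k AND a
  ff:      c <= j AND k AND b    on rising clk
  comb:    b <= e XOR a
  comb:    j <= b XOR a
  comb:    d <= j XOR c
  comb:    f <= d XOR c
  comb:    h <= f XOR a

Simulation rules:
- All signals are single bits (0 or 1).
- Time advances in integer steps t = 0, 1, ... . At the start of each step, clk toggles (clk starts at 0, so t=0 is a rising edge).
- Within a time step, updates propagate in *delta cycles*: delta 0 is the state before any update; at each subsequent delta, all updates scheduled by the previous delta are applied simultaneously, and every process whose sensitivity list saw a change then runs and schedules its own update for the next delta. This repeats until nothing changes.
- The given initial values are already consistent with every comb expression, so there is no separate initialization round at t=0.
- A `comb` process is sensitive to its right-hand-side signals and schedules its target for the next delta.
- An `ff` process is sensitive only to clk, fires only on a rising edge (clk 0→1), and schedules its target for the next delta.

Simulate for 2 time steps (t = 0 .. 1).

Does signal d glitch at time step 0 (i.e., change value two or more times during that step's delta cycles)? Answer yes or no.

no

[bits: h,c,d,clk,e,k,a,b,j,f]
t=0: Δ0=0110010000 Δ1=0111010000 Δ2=0011010000 Δ3=0001010001 Δ4=1001010000 Δ5=0001010000 | 5Δ
t=1: Δ0=0001010000 Δ1=0000010000 | 1Δ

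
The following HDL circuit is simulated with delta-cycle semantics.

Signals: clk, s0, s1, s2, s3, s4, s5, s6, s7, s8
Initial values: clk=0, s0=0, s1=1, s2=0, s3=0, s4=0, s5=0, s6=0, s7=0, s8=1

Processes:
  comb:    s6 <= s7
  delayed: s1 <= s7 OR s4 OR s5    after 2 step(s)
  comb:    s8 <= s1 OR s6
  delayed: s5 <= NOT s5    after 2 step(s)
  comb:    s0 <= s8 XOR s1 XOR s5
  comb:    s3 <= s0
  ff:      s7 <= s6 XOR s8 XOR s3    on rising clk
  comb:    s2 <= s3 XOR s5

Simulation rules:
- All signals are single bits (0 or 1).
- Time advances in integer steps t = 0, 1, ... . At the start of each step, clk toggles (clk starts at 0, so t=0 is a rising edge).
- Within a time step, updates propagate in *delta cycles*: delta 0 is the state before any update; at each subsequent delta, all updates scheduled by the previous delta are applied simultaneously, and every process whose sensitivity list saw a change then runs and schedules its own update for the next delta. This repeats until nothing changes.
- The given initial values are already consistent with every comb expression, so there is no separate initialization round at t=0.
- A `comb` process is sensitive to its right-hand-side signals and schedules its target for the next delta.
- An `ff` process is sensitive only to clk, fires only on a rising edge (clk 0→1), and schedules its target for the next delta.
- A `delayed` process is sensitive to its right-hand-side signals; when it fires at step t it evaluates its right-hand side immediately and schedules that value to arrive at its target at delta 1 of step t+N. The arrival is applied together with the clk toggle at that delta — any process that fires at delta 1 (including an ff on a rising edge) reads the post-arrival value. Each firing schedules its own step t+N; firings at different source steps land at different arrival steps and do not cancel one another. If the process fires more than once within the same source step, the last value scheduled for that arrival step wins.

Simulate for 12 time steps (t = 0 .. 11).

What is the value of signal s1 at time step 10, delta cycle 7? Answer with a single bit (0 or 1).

t0.Δ0 s1=1 s2=0 s3=0 s5=0 s4=0 clk=0 s6=0 s7=0 s0=0 s8=1
t0.Δ1 s1=1 s2=0 s3=0 s5=0 s4=0 clk=1 s6=0 s7=0 s0=0 s8=1
t0.Δ2 s1=1 s2=0 s3=0 s5=0 s4=0 clk=1 s6=0 s7=1 s0=0 s8=1
t0.Δ3 s1=1 s2=0 s3=0 s5=0 s4=0 clk=1 s6=1 s7=1 s0=0 s8=1
t1.Δ0 s1=1 s2=0 s3=0 s5=0 s4=0 clk=1 s6=1 s7=1 s0=0 s8=1
t1.Δ1 s1=1 s2=0 s3=0 s5=0 s4=0 clk=0 s6=1 s7=1 s0=0 s8=1
t2.Δ0 s1=1 s2=0 s3=0 s5=0 s4=0 clk=0 s6=1 s7=1 s0=0 s8=1
t2.Δ1 s1=1 s2=0 s3=0 s5=0 s4=0 clk=1 s6=1 s7=1 s0=0 s8=1
t2.Δ2 s1=1 s2=0 s3=0 s5=0 s4=0 clk=1 s6=1 s7=0 s0=0 s8=1
t2.Δ3 s1=1 s2=0 s3=0 s5=0 s4=0 clk=1 s6=0 s7=0 s0=0 s8=1
t3.Δ0 s1=1 s2=0 s3=0 s5=0 s4=0 clk=1 s6=0 s7=0 s0=0 s8=1
t3.Δ1 s1=1 s2=0 s3=0 s5=0 s4=0 clk=0 s6=0 s7=0 s0=0 s8=1
t4.Δ0 s1=1 s2=0 s3=0 s5=0 s4=0 clk=0 s6=0 s7=0 s0=0 s8=1
t4.Δ1 s1=0 s2=0 s3=0 s5=0 s4=0 clk=1 s6=0 s7=0 s0=0 s8=1
t4.Δ2 s1=0 s2=0 s3=0 s5=0 s4=0 clk=1 s6=0 s7=1 s0=1 s8=0
t4.Δ3 s1=0 s2=0 s3=1 s5=0 s4=0 clk=1 s6=1 s7=1 s0=0 s8=0
t4.Δ4 s1=0 s2=1 s3=0 s5=0 s4=0 clk=1 s6=1 s7=1 s0=0 s8=1
t4.Δ5 s1=0 s2=0 s3=0 s5=0 s4=0 clk=1 s6=1 s7=1 s0=1 s8=1
t4.Δ6 s1=0 s2=0 s3=1 s5=0 s4=0 clk=1 s6=1 s7=1 s0=1 s8=1
t4.Δ7 s1=0 s2=1 s3=1 s5=0 s4=0 clk=1 s6=1 s7=1 s0=1 s8=1
t5.Δ0 s1=0 s2=1 s3=1 s5=0 s4=0 clk=1 s6=1 s7=1 s0=1 s8=1
t5.Δ1 s1=0 s2=1 s3=1 s5=0 s4=0 clk=0 s6=1 s7=1 s0=1 s8=1
t6.Δ0 s1=0 s2=1 s3=1 s5=0 s4=0 clk=0 s6=1 s7=1 s0=1 s8=1
t6.Δ1 s1=1 s2=1 s3=1 s5=0 s4=0 clk=1 s6=1 s7=1 s0=1 s8=1
t6.Δ2 s1=1 s2=1 s3=1 s5=0 s4=0 clk=1 s6=1 s7=1 s0=0 s8=1
t6.Δ3 s1=1 s2=1 s3=0 s5=0 s4=0 clk=1 s6=1 s7=1 s0=0 s8=1
t6.Δ4 s1=1 s2=0 s3=0 s5=0 s4=0 clk=1 s6=1 s7=1 s0=0 s8=1
t7.Δ0 s1=1 s2=0 s3=0 s5=0 s4=0 clk=1 s6=1 s7=1 s0=0 s8=1
t7.Δ1 s1=1 s2=0 s3=0 s5=0 s4=0 clk=0 s6=1 s7=1 s0=0 s8=1
t8.Δ0 s1=1 s2=0 s3=0 s5=0 s4=0 clk=0 s6=1 s7=1 s0=0 s8=1
t8.Δ1 s1=1 s2=0 s3=0 s5=0 s4=0 clk=1 s6=1 s7=1 s0=0 s8=1
t8.Δ2 s1=1 s2=0 s3=0 s5=0 s4=0 clk=1 s6=1 s7=0 s0=0 s8=1
t8.Δ3 s1=1 s2=0 s3=0 s5=0 s4=0 clk=1 s6=0 s7=0 s0=0 s8=1
t9.Δ0 s1=1 s2=0 s3=0 s5=0 s4=0 clk=1 s6=0 s7=0 s0=0 s8=1
t9.Δ1 s1=1 s2=0 s3=0 s5=0 s4=0 clk=0 s6=0 s7=0 s0=0 s8=1
t10.Δ0 s1=1 s2=0 s3=0 s5=0 s4=0 clk=0 s6=0 s7=0 s0=0 s8=1
t10.Δ1 s1=0 s2=0 s3=0 s5=0 s4=0 clk=1 s6=0 s7=0 s0=0 s8=1
t10.Δ2 s1=0 s2=0 s3=0 s5=0 s4=0 clk=1 s6=0 s7=1 s0=1 s8=0
t10.Δ3 s1=0 s2=0 s3=1 s5=0 s4=0 clk=1 s6=1 s7=1 s0=0 s8=0
t10.Δ4 s1=0 s2=1 s3=0 s5=0 s4=0 clk=1 s6=1 s7=1 s0=0 s8=1
t10.Δ5 s1=0 s2=0 s3=0 s5=0 s4=0 clk=1 s6=1 s7=1 s0=1 s8=1
t10.Δ6 s1=0 s2=0 s3=1 s5=0 s4=0 clk=1 s6=1 s7=1 s0=1 s8=1
t10.Δ7 s1=0 s2=1 s3=1 s5=0 s4=0 clk=1 s6=1 s7=1 s0=1 s8=1
t11.Δ0 s1=0 s2=1 s3=1 s5=0 s4=0 clk=1 s6=1 s7=1 s0=1 s8=1
t11.Δ1 s1=0 s2=1 s3=1 s5=0 s4=0 clk=0 s6=1 s7=1 s0=1 s8=1

0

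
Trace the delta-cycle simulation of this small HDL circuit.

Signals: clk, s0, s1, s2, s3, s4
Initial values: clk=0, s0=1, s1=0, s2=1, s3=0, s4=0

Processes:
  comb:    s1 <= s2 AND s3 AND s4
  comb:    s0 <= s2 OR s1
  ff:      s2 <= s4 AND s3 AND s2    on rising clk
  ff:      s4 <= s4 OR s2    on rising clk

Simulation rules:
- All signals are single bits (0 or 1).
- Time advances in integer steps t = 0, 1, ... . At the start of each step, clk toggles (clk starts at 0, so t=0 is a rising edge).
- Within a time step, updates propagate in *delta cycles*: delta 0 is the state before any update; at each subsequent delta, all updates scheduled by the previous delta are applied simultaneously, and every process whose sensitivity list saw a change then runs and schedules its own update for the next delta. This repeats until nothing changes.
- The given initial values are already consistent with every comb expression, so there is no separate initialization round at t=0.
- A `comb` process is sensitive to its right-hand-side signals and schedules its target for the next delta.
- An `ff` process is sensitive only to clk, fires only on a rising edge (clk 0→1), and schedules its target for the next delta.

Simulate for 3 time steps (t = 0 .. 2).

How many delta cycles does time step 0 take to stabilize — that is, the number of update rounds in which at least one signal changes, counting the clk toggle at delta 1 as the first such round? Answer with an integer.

t0.Δ0 s0=1 s4=0 clk=0 s2=1 s3=0 s1=0
t0.Δ1 s0=1 s4=0 clk=1 s2=1 s3=0 s1=0
t0.Δ2 s0=1 s4=1 clk=1 s2=0 s3=0 s1=0
t0.Δ3 s0=0 s4=1 clk=1 s2=0 s3=0 s1=0
t1.Δ0 s0=0 s4=1 clk=1 s2=0 s3=0 s1=0
t1.Δ1 s0=0 s4=1 clk=0 s2=0 s3=0 s1=0
t2.Δ0 s0=0 s4=1 clk=0 s2=0 s3=0 s1=0
t2.Δ1 s0=0 s4=1 clk=1 s2=0 s3=0 s1=0

3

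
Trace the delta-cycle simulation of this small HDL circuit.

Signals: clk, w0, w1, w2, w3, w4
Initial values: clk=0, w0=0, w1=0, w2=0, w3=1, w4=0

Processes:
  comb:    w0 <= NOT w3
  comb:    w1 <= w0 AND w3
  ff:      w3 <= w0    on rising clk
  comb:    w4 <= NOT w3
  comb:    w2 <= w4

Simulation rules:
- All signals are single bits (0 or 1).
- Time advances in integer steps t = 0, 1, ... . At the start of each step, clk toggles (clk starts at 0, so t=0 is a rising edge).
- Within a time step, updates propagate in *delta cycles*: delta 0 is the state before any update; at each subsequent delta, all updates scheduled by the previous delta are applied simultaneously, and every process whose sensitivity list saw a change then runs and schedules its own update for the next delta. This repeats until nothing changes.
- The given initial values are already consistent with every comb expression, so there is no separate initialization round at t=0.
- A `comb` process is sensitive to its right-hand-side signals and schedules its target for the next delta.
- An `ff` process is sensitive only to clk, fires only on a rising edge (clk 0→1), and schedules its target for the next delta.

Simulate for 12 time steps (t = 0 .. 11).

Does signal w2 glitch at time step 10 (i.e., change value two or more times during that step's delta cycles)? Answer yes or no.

t=0 Δ0: w0=0 clk=0 w2=0 w4=0 w3=1 w1=0
  Δ1: clk:0→1
  Δ2: w3:1→0
  Δ3: w0:0→1, w4:0→1
  Δ4: w2:0→1
  (4Δ to stable)
t=1 Δ0: w0=1 clk=1 w2=1 w4=1 w3=0 w1=0
  Δ1: clk:1→0
  (1Δ to stable)
t=2 Δ0: w0=1 clk=0 w2=1 w4=1 w3=0 w1=0
  Δ1: clk:0→1
  Δ2: w3:0→1
  Δ3: w0:1→0, w4:1→0, w1:0→1
  Δ4: w2:1→0, w1:1→0
  (4Δ to stable)
t=3 Δ0: w0=0 clk=1 w2=0 w4=0 w3=1 w1=0
  Δ1: clk:1→0
  (1Δ to stable)
t=4 Δ0: w0=0 clk=0 w2=0 w4=0 w3=1 w1=0
  Δ1: clk:0→1
  Δ2: w3:1→0
  Δ3: w0:0→1, w4:0→1
  Δ4: w2:0→1
  (4Δ to stable)
t=5 Δ0: w0=1 clk=1 w2=1 w4=1 w3=0 w1=0
  Δ1: clk:1→0
  (1Δ to stable)
t=6 Δ0: w0=1 clk=0 w2=1 w4=1 w3=0 w1=0
  Δ1: clk:0→1
  Δ2: w3:0→1
  Δ3: w0:1→0, w4:1→0, w1:0→1
  Δ4: w2:1→0, w1:1→0
  (4Δ to stable)
t=7 Δ0: w0=0 clk=1 w2=0 w4=0 w3=1 w1=0
  Δ1: clk:1→0
  (1Δ to stable)
t=8 Δ0: w0=0 clk=0 w2=0 w4=0 w3=1 w1=0
  Δ1: clk:0→1
  Δ2: w3:1→0
  Δ3: w0:0→1, w4:0→1
  Δ4: w2:0→1
  (4Δ to stable)
t=9 Δ0: w0=1 clk=1 w2=1 w4=1 w3=0 w1=0
  Δ1: clk:1→0
  (1Δ to stable)
t=10 Δ0: w0=1 clk=0 w2=1 w4=1 w3=0 w1=0
  Δ1: clk:0→1
  Δ2: w3:0→1
  Δ3: w0:1→0, w4:1→0, w1:0→1
  Δ4: w2:1→0, w1:1→0
  (4Δ to stable)
t=11 Δ0: w0=0 clk=1 w2=0 w4=0 w3=1 w1=0
  Δ1: clk:1→0
  (1Δ to stable)

no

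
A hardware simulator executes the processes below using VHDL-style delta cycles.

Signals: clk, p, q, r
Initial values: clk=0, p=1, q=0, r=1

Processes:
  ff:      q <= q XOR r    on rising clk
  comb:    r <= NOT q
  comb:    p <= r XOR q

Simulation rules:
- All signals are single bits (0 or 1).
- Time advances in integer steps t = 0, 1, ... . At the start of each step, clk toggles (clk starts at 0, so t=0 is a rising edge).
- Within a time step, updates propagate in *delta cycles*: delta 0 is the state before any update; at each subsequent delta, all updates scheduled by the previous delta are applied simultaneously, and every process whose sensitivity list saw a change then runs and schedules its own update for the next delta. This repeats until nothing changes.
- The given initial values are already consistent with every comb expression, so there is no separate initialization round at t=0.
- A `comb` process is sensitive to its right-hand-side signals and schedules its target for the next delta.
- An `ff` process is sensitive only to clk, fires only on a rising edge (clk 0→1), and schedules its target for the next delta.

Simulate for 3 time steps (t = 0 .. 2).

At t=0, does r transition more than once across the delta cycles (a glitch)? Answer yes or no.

no

t0.Δ0 p=1 q=0 clk=0 r=1
t0.Δ1 p=1 q=0 clk=1 r=1
t0.Δ2 p=1 q=1 clk=1 r=1
t0.Δ3 p=0 q=1 clk=1 r=0
t0.Δ4 p=1 q=1 clk=1 r=0
t1.Δ0 p=1 q=1 clk=1 r=0
t1.Δ1 p=1 q=1 clk=0 r=0
t2.Δ0 p=1 q=1 clk=0 r=0
t2.Δ1 p=1 q=1 clk=1 r=0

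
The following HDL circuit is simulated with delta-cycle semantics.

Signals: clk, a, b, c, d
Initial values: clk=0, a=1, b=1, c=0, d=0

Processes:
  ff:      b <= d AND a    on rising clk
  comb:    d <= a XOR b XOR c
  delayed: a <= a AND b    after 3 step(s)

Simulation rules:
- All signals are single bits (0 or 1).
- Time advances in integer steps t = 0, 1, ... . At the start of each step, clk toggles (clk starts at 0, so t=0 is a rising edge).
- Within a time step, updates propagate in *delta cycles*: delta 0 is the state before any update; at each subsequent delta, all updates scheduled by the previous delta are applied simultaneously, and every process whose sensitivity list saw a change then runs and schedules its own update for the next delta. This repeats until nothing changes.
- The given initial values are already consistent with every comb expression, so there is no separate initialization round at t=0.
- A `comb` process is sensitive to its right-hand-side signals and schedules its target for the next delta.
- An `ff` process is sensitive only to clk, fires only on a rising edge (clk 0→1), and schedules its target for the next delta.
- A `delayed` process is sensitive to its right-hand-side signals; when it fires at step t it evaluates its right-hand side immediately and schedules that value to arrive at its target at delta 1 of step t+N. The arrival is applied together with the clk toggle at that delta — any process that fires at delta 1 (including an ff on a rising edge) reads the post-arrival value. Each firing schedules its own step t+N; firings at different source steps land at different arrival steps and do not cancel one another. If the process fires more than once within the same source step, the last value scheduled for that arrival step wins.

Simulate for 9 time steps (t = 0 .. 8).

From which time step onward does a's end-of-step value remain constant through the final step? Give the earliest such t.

6

t=0 Δ0: clk=0 d=0 a=1 c=0 b=1
  Δ1: clk:0→1
  Δ2: b:1→0
  Δ3: d:0→1
  (3Δ to stable)
t=1 Δ0: clk=1 d=1 a=1 c=0 b=0
  Δ1: clk:1→0
  (1Δ to stable)
t=2 Δ0: clk=0 d=1 a=1 c=0 b=0
  Δ1: clk:0→1
  Δ2: b:0→1
  Δ3: d:1→0
  (3Δ to stable)
t=3 Δ0: clk=1 d=0 a=1 c=0 b=1
  Δ1: clk:1→0, a:1→0
  Δ2: d:0→1
  (2Δ to stable)
t=4 Δ0: clk=0 d=1 a=0 c=0 b=1
  Δ1: clk:0→1
  Δ2: b:1→0
  Δ3: d:1→0
  (3Δ to stable)
t=5 Δ0: clk=1 d=0 a=0 c=0 b=0
  Δ1: clk:1→0, a:0→1
  Δ2: d:0→1
  (2Δ to stable)
t=6 Δ0: clk=0 d=1 a=1 c=0 b=0
  Δ1: clk:0→1, a:1→0
  Δ2: d:1→0
  (2Δ to stable)
t=7 Δ0: clk=1 d=0 a=0 c=0 b=0
  Δ1: clk:1→0
  (1Δ to stable)
t=8 Δ0: clk=0 d=0 a=0 c=0 b=0
  Δ1: clk:0→1
  (1Δ to stable)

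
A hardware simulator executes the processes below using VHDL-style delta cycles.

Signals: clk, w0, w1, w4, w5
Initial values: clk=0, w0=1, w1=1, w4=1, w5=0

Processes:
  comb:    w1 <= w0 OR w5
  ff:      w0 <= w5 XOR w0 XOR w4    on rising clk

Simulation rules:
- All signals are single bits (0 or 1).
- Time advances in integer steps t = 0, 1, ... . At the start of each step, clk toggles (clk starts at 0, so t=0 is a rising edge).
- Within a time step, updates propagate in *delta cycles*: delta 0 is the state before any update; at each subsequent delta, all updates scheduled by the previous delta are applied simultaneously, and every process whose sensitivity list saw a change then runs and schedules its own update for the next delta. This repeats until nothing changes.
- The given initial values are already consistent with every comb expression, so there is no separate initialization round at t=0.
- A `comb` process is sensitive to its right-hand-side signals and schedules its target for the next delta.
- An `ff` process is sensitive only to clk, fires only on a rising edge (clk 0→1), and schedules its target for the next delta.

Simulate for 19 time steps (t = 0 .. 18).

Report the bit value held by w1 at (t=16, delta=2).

1

t0.Δ0 w4=1 clk=0 w5=0 w1=1 w0=1
t0.Δ1 w4=1 clk=1 w5=0 w1=1 w0=1
t0.Δ2 w4=1 clk=1 w5=0 w1=1 w0=0
t0.Δ3 w4=1 clk=1 w5=0 w1=0 w0=0
t1.Δ0 w4=1 clk=1 w5=0 w1=0 w0=0
t1.Δ1 w4=1 clk=0 w5=0 w1=0 w0=0
t2.Δ0 w4=1 clk=0 w5=0 w1=0 w0=0
t2.Δ1 w4=1 clk=1 w5=0 w1=0 w0=0
t2.Δ2 w4=1 clk=1 w5=0 w1=0 w0=1
t2.Δ3 w4=1 clk=1 w5=0 w1=1 w0=1
t3.Δ0 w4=1 clk=1 w5=0 w1=1 w0=1
t3.Δ1 w4=1 clk=0 w5=0 w1=1 w0=1
t4.Δ0 w4=1 clk=0 w5=0 w1=1 w0=1
t4.Δ1 w4=1 clk=1 w5=0 w1=1 w0=1
t4.Δ2 w4=1 clk=1 w5=0 w1=1 w0=0
t4.Δ3 w4=1 clk=1 w5=0 w1=0 w0=0
t5.Δ0 w4=1 clk=1 w5=0 w1=0 w0=0
t5.Δ1 w4=1 clk=0 w5=0 w1=0 w0=0
t6.Δ0 w4=1 clk=0 w5=0 w1=0 w0=0
t6.Δ1 w4=1 clk=1 w5=0 w1=0 w0=0
t6.Δ2 w4=1 clk=1 w5=0 w1=0 w0=1
t6.Δ3 w4=1 clk=1 w5=0 w1=1 w0=1
t7.Δ0 w4=1 clk=1 w5=0 w1=1 w0=1
t7.Δ1 w4=1 clk=0 w5=0 w1=1 w0=1
t8.Δ0 w4=1 clk=0 w5=0 w1=1 w0=1
t8.Δ1 w4=1 clk=1 w5=0 w1=1 w0=1
t8.Δ2 w4=1 clk=1 w5=0 w1=1 w0=0
t8.Δ3 w4=1 clk=1 w5=0 w1=0 w0=0
t9.Δ0 w4=1 clk=1 w5=0 w1=0 w0=0
t9.Δ1 w4=1 clk=0 w5=0 w1=0 w0=0
t10.Δ0 w4=1 clk=0 w5=0 w1=0 w0=0
t10.Δ1 w4=1 clk=1 w5=0 w1=0 w0=0
t10.Δ2 w4=1 clk=1 w5=0 w1=0 w0=1
t10.Δ3 w4=1 clk=1 w5=0 w1=1 w0=1
t11.Δ0 w4=1 clk=1 w5=0 w1=1 w0=1
t11.Δ1 w4=1 clk=0 w5=0 w1=1 w0=1
t12.Δ0 w4=1 clk=0 w5=0 w1=1 w0=1
t12.Δ1 w4=1 clk=1 w5=0 w1=1 w0=1
t12.Δ2 w4=1 clk=1 w5=0 w1=1 w0=0
t12.Δ3 w4=1 clk=1 w5=0 w1=0 w0=0
t13.Δ0 w4=1 clk=1 w5=0 w1=0 w0=0
t13.Δ1 w4=1 clk=0 w5=0 w1=0 w0=0
t14.Δ0 w4=1 clk=0 w5=0 w1=0 w0=0
t14.Δ1 w4=1 clk=1 w5=0 w1=0 w0=0
t14.Δ2 w4=1 clk=1 w5=0 w1=0 w0=1
t14.Δ3 w4=1 clk=1 w5=0 w1=1 w0=1
t15.Δ0 w4=1 clk=1 w5=0 w1=1 w0=1
t15.Δ1 w4=1 clk=0 w5=0 w1=1 w0=1
t16.Δ0 w4=1 clk=0 w5=0 w1=1 w0=1
t16.Δ1 w4=1 clk=1 w5=0 w1=1 w0=1
t16.Δ2 w4=1 clk=1 w5=0 w1=1 w0=0
t16.Δ3 w4=1 clk=1 w5=0 w1=0 w0=0
t17.Δ0 w4=1 clk=1 w5=0 w1=0 w0=0
t17.Δ1 w4=1 clk=0 w5=0 w1=0 w0=0
t18.Δ0 w4=1 clk=0 w5=0 w1=0 w0=0
t18.Δ1 w4=1 clk=1 w5=0 w1=0 w0=0
t18.Δ2 w4=1 clk=1 w5=0 w1=0 w0=1
t18.Δ3 w4=1 clk=1 w5=0 w1=1 w0=1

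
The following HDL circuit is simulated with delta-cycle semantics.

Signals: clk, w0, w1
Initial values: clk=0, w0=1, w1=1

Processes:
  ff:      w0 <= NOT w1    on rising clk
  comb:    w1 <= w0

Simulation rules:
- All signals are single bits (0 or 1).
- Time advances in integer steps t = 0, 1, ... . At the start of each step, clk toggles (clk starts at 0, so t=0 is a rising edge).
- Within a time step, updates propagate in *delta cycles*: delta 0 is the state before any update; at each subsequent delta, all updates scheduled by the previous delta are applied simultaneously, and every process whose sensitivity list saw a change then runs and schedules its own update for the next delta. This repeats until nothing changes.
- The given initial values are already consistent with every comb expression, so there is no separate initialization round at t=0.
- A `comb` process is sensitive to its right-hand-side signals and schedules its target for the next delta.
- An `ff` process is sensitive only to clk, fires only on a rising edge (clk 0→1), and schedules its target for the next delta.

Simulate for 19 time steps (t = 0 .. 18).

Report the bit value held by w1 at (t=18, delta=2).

0

t0.Δ0 w0=1 clk=0 w1=1
t0.Δ1 w0=1 clk=1 w1=1
t0.Δ2 w0=0 clk=1 w1=1
t0.Δ3 w0=0 clk=1 w1=0
t1.Δ0 w0=0 clk=1 w1=0
t1.Δ1 w0=0 clk=0 w1=0
t2.Δ0 w0=0 clk=0 w1=0
t2.Δ1 w0=0 clk=1 w1=0
t2.Δ2 w0=1 clk=1 w1=0
t2.Δ3 w0=1 clk=1 w1=1
t3.Δ0 w0=1 clk=1 w1=1
t3.Δ1 w0=1 clk=0 w1=1
t4.Δ0 w0=1 clk=0 w1=1
t4.Δ1 w0=1 clk=1 w1=1
t4.Δ2 w0=0 clk=1 w1=1
t4.Δ3 w0=0 clk=1 w1=0
t5.Δ0 w0=0 clk=1 w1=0
t5.Δ1 w0=0 clk=0 w1=0
t6.Δ0 w0=0 clk=0 w1=0
t6.Δ1 w0=0 clk=1 w1=0
t6.Δ2 w0=1 clk=1 w1=0
t6.Δ3 w0=1 clk=1 w1=1
t7.Δ0 w0=1 clk=1 w1=1
t7.Δ1 w0=1 clk=0 w1=1
t8.Δ0 w0=1 clk=0 w1=1
t8.Δ1 w0=1 clk=1 w1=1
t8.Δ2 w0=0 clk=1 w1=1
t8.Δ3 w0=0 clk=1 w1=0
t9.Δ0 w0=0 clk=1 w1=0
t9.Δ1 w0=0 clk=0 w1=0
t10.Δ0 w0=0 clk=0 w1=0
t10.Δ1 w0=0 clk=1 w1=0
t10.Δ2 w0=1 clk=1 w1=0
t10.Δ3 w0=1 clk=1 w1=1
t11.Δ0 w0=1 clk=1 w1=1
t11.Δ1 w0=1 clk=0 w1=1
t12.Δ0 w0=1 clk=0 w1=1
t12.Δ1 w0=1 clk=1 w1=1
t12.Δ2 w0=0 clk=1 w1=1
t12.Δ3 w0=0 clk=1 w1=0
t13.Δ0 w0=0 clk=1 w1=0
t13.Δ1 w0=0 clk=0 w1=0
t14.Δ0 w0=0 clk=0 w1=0
t14.Δ1 w0=0 clk=1 w1=0
t14.Δ2 w0=1 clk=1 w1=0
t14.Δ3 w0=1 clk=1 w1=1
t15.Δ0 w0=1 clk=1 w1=1
t15.Δ1 w0=1 clk=0 w1=1
t16.Δ0 w0=1 clk=0 w1=1
t16.Δ1 w0=1 clk=1 w1=1
t16.Δ2 w0=0 clk=1 w1=1
t16.Δ3 w0=0 clk=1 w1=0
t17.Δ0 w0=0 clk=1 w1=0
t17.Δ1 w0=0 clk=0 w1=0
t18.Δ0 w0=0 clk=0 w1=0
t18.Δ1 w0=0 clk=1 w1=0
t18.Δ2 w0=1 clk=1 w1=0
t18.Δ3 w0=1 clk=1 w1=1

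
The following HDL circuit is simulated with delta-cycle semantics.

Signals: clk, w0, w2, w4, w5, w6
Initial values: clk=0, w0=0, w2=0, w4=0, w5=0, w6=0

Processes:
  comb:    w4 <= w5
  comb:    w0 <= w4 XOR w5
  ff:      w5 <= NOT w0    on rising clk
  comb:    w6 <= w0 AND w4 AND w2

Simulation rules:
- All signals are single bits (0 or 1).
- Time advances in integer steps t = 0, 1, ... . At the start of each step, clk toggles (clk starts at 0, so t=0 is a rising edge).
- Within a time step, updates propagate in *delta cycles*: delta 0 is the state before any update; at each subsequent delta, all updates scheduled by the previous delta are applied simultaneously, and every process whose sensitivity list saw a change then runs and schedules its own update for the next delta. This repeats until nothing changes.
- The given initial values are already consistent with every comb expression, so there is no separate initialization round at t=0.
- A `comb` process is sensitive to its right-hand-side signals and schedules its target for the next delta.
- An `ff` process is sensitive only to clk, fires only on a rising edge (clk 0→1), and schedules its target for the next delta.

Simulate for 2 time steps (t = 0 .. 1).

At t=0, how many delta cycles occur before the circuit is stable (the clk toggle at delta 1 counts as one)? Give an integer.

t0.Δ0 w4=0 w5=0 w0=0 w6=0 clk=0 w2=0
t0.Δ1 w4=0 w5=0 w0=0 w6=0 clk=1 w2=0
t0.Δ2 w4=0 w5=1 w0=0 w6=0 clk=1 w2=0
t0.Δ3 w4=1 w5=1 w0=1 w6=0 clk=1 w2=0
t0.Δ4 w4=1 w5=1 w0=0 w6=0 clk=1 w2=0
t1.Δ0 w4=1 w5=1 w0=0 w6=0 clk=1 w2=0
t1.Δ1 w4=1 w5=1 w0=0 w6=0 clk=0 w2=0

4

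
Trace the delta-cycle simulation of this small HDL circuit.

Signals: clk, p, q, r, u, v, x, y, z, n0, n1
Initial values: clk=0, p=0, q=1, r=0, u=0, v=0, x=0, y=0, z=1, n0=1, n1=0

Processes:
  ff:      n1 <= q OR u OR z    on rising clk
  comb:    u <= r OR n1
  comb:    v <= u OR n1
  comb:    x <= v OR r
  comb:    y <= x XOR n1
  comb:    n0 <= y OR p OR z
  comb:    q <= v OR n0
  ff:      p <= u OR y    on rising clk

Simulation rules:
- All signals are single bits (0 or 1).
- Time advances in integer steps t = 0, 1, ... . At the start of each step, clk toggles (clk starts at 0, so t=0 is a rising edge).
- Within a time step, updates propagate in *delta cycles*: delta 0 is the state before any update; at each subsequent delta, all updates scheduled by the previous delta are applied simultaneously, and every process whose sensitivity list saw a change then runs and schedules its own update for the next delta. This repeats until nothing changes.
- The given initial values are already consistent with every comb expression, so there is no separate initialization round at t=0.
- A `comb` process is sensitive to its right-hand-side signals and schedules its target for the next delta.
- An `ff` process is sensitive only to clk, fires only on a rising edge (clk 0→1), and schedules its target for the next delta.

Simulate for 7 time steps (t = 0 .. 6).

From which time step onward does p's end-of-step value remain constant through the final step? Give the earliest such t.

2

t=0 Δ0: clk=0 v=0 u=0 x=0 q=1 n0=1 p=0 r=0 n1=0 y=0 z=1
  Δ1: clk:0→1
  Δ2: n1:0→1
  Δ3: v:0→1, u:0→1, y:0→1
  Δ4: x:0→1
  Δ5: y:1→0
  (5Δ to stable)
t=1 Δ0: clk=1 v=1 u=1 x=1 q=1 n0=1 p=0 r=0 n1=1 y=0 z=1
  Δ1: clk:1→0
  (1Δ to stable)
t=2 Δ0: clk=0 v=1 u=1 x=1 q=1 n0=1 p=0 r=0 n1=1 y=0 z=1
  Δ1: clk:0→1
  Δ2: p:0→1
  (2Δ to stable)
t=3 Δ0: clk=1 v=1 u=1 x=1 q=1 n0=1 p=1 r=0 n1=1 y=0 z=1
  Δ1: clk:1→0
  (1Δ to stable)
t=4 Δ0: clk=0 v=1 u=1 x=1 q=1 n0=1 p=1 r=0 n1=1 y=0 z=1
  Δ1: clk:0→1
  (1Δ to stable)
t=5 Δ0: clk=1 v=1 u=1 x=1 q=1 n0=1 p=1 r=0 n1=1 y=0 z=1
  Δ1: clk:1→0
  (1Δ to stable)
t=6 Δ0: clk=0 v=1 u=1 x=1 q=1 n0=1 p=1 r=0 n1=1 y=0 z=1
  Δ1: clk:0→1
  (1Δ to stable)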